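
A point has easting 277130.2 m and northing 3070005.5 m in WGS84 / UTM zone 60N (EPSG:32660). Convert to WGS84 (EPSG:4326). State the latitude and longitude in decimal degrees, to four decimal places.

Zone 60N: λ₀ = 177°, k₀ = 0.9996, false easting 500000 m.
Meridian distance M = (N − FN)/k₀ = 3071234.0 m.
Inverse transverse Mercator on WGS84 gives φ = 27.73600041°, λ = 174.73910020°.

lat 27.7360°, lon 174.7391°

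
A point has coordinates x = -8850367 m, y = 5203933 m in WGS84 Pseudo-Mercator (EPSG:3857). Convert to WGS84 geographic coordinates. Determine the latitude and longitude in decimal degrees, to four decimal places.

lat 42.2861°, lon -79.5042°

R = 6378137 m. λ = x/R = -79.50419946°.
φ = 2·arctan(exp(y/R)) − 90° = 2·arctan(2.26121) − 90° = 42.28610234°.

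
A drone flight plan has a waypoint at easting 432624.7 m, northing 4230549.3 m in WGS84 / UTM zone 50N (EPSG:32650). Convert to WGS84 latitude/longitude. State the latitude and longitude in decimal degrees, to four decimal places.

lat 38.2204°, lon 116.2303°

Zone 50N: λ₀ = 117°, k₀ = 0.9996, false easting 500000 m.
Meridian distance M = (N − FN)/k₀ = 4232242.2 m.
Inverse transverse Mercator on WGS84 gives φ = 38.22039985°, λ = 116.23030038°.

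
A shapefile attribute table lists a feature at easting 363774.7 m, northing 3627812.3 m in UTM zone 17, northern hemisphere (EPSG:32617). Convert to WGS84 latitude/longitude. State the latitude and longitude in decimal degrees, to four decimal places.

lat 32.7798°, lon -82.4546°

Zone 17N: λ₀ = -81°, k₀ = 0.9996, false easting 500000 m.
Meridian distance M = (N − FN)/k₀ = 3629264.0 m.
Inverse transverse Mercator on WGS84 gives φ = 32.77979981°, λ = -82.45459993°.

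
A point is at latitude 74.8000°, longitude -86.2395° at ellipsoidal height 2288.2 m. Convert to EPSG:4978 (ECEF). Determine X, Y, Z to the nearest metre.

X 110061 m, Y -1674502 m, Z 6135158 m

WGS84: a = 6378137 m, e² = 0.006694380; N(φ) = a/√(1−e²sin²φ) = 6398111.693 m.
X = (N+h)·cosφ·cosλ = 110060.881 m; Y = (N+h)·cosφ·sinλ = -1674502.475 m; Z = (N(1−e²)+h)·sinφ = 6135158.469 m.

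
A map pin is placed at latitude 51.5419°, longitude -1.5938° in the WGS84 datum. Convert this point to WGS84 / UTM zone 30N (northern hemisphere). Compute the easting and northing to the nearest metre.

E 597516 m, N 5711026 m

Zone 30 central meridian λ₀ = 6×30 − 183 = -3°; Δλ = +1.4062°.
Transverse Mercator on WGS84 with k₀ = 0.9996 gives E = 597516.459 m, N = 5711026.170 m.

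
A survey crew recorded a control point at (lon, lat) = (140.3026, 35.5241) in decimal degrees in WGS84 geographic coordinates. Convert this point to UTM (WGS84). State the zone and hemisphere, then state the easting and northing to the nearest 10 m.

Zone 54N: E 436770 m, N 3931390 m

Longitude 140.3026° lies in the 6° band [138°, 144°), giving zone 54; latitude is north of the equator, so 54N.
Zone 54 central meridian λ₀ = 6×54 − 183 = 141°; Δλ = -0.6974°.
Transverse Mercator on WGS84 with k₀ = 0.9996 gives E = 436769.018 m, N = 3931389.887 m.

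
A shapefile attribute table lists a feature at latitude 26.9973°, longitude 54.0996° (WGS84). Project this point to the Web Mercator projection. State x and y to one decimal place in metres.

Web Mercator is spherical with R = a = 6378137 m.
x = R·λ = 6378137 × 0.944216144 = 6022339.924 m.
y = R·ln tan(π/4 + φ/2) = 6378137 × 0.489662487 = 3123134.424 m.

x 6022339.9 m, y 3123134.4 m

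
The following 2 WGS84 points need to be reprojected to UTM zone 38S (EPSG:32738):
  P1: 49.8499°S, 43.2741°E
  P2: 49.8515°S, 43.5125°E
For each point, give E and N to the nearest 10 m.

P1: E 375930 m, N 4476630 m; P2: E 393070 m, N 4476820 m

UTM zone 38S: λ₀ = 45°, k₀ = 0.9996.
P1 (-49.8499°, 43.2741°) → (375928.267, 4476629.342) m.
P2 (-49.8515°, 43.5125°) → (393069.232, 4476818.887) m.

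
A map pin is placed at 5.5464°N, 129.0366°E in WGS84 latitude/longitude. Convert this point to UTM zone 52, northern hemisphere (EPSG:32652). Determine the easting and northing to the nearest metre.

E 504054 m, N 613063 m

Zone 52 central meridian λ₀ = 6×52 − 183 = 129°; Δλ = +0.0366°.
Transverse Mercator on WGS84 with k₀ = 0.9996 gives E = 504053.723 m, N = 613063.166 m.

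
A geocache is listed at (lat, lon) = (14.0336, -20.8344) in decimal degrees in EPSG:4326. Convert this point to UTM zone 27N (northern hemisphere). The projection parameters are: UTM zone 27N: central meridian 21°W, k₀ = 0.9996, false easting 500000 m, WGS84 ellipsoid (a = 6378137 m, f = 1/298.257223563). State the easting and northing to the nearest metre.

Zone 27 central meridian λ₀ = 6×27 − 183 = -21°; Δλ = +0.1656°.
Transverse Mercator on WGS84 with k₀ = 0.9996 gives E = 517880.694 m, N = 1551448.571 m.

E 517881 m, N 1551449 m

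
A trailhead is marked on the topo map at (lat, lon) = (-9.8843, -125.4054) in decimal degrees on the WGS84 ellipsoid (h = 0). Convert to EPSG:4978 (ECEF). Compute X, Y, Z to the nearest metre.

WGS84: a = 6378137 m, e² = 0.006694380; N(φ) = a/√(1−e²sin²φ) = 6378766.176 m.
X = (N+h)·cosφ·cosλ = -3640733.329 m; Y = (N+h)·cosφ·sinλ = -5121987.067 m; Z = (N(1−e²)+h)·sinφ = -1087643.458 m.

X -3640733 m, Y -5121987 m, Z -1087643 m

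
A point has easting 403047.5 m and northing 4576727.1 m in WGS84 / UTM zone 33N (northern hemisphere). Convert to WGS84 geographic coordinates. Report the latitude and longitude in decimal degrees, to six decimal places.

Zone 33N: λ₀ = 15°, k₀ = 0.9996, false easting 500000 m.
Meridian distance M = (N − FN)/k₀ = 4578558.5 m.
Inverse transverse Mercator on WGS84 gives φ = 41.33620015°, λ = 13.84129944°.

lat 41.336200°, lon 13.841299°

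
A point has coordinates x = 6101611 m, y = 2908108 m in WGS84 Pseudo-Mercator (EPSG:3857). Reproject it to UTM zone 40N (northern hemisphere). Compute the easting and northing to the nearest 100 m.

E 279600 m, N 2795900 m

Web Mercator inverse (R = 6378137 m) → φ = 25.26320323°, λ = 54.81170419°.
UTM 40N forward: E = 279618.144 m, N = 2795889.066 m.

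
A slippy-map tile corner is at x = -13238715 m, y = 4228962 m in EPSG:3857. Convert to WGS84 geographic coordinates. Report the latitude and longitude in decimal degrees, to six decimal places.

R = 6378137 m. λ = x/R = -118.92540027°.
φ = 2·arctan(exp(y/R)) − 90° = 2·arctan(1.94068) − 90° = 35.47749768°.

lat 35.477498°, lon -118.925400°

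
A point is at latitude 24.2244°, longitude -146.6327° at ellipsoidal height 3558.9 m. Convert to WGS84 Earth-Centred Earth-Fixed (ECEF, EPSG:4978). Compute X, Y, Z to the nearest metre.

WGS84: a = 6378137 m, e² = 0.006694380; N(φ) = a/√(1−e²sin²φ) = 6381734.234 m.
X = (N+h)·cosφ·cosλ = -4863180.399 m; Y = (N+h)·cosφ·sinλ = -3202695.872 m; Z = (N(1−e²)+h)·sinφ = 2602429.548 m.

X -4863180 m, Y -3202696 m, Z 2602430 m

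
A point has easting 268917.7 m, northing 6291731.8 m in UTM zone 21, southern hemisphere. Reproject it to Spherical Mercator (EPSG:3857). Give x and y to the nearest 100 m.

Unproject from UTM 21S (λ₀ = -57°) → φ = -33.48899986°, λ = -59.48719971°.
Web Mercator (R = 6378137 m): x = -6622084.780 m, y = -3960391.848 m.

x -6622100 m, y -3960400 m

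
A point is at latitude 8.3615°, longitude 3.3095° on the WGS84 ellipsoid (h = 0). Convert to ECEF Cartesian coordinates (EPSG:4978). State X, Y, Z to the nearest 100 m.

WGS84: a = 6378137 m, e² = 0.006694380; N(φ) = a/√(1−e²sin²φ) = 6378588.500 m.
X = (N+h)·cosφ·cosλ = 6300261.069 m; Y = (N+h)·cosφ·sinλ = 364318.873 m; Z = (N(1−e²)+h)·sinφ = 921353.732 m.

X 6300300 m, Y 364300 m, Z 921400 m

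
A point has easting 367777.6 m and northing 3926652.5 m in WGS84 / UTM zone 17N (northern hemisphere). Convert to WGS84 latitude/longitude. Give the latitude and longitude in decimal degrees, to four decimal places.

Zone 17N: λ₀ = -81°, k₀ = 0.9996, false easting 500000 m.
Meridian distance M = (N − FN)/k₀ = 3928223.8 m.
Inverse transverse Mercator on WGS84 gives φ = 35.47459990°, λ = -82.45739983°.

lat 35.4746°, lon -82.4574°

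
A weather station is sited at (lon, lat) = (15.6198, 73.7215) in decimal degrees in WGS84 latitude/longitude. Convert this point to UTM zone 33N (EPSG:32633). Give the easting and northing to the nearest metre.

Zone 33 central meridian λ₀ = 6×33 − 183 = 15°; Δλ = +0.6198°.
Transverse Mercator on WGS84 with k₀ = 0.9996 gives E = 519391.826 m, N = 8181068.718 m.

E 519392 m, N 8181069 m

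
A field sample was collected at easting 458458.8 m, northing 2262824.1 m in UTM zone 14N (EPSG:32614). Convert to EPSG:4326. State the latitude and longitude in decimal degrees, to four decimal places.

Zone 14N: λ₀ = -99°, k₀ = 0.9996, false easting 500000 m.
Meridian distance M = (N − FN)/k₀ = 2263729.6 m.
Inverse transverse Mercator on WGS84 gives φ = 20.46350045°, λ = -99.39829990°.

lat 20.4635°, lon -99.3983°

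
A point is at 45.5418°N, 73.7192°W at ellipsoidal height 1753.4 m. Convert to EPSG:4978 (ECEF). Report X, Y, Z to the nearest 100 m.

WGS84: a = 6378137 m, e² = 0.006694380; N(φ) = a/√(1−e²sin²φ) = 6389041.184 m.
X = (N+h)·cosφ·cosλ = 1254835.836 m; Y = (N+h)·cosφ·sinλ = -4296548.088 m; Z = (N(1−e²)+h)·sinφ = 4530975.744 m.

X 1254800 m, Y -4296500 m, Z 4531000 m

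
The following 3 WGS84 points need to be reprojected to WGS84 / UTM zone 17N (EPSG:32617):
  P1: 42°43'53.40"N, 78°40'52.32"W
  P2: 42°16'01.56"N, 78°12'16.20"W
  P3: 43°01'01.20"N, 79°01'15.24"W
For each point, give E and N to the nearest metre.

UTM zone 17N: λ₀ = -81°, k₀ = 0.9996.
P1 (42.7315°, -78.6812°) → (689826.626, 4733606.278) m.
P2 (42.2671°, -78.2045°) → (730554.819, 4683217.253) m.
P3 (43.0170°, -79.0209°) → (661270.973, 4764603.185) m.

P1: E 689827 m, N 4733606 m; P2: E 730555 m, N 4683217 m; P3: E 661271 m, N 4764603 m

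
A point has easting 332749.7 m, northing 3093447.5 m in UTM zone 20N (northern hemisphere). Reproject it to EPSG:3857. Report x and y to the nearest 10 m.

Unproject from UTM 20N (λ₀ = -63°) → φ = 27.95560011°, λ = -64.70020021°.
Web Mercator (R = 6378137 m): x = -7202393.341 m, y = 3243377.132 m.

x -7202390 m, y 3243380 m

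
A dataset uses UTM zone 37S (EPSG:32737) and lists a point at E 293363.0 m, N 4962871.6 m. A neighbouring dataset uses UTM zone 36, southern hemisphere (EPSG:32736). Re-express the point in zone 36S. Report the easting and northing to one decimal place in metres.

UTM 37S → geographic: φ = -45.45710028°, λ = 36.35709991°.
UTM 36S (λ₀ = 33°) forward: E = 762476.349 m, N = 4960785.833 m.

E 762476.3 m, N 4960785.8 m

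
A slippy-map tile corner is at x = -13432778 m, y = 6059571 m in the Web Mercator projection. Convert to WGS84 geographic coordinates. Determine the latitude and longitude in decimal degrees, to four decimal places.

R = 6378137 m. λ = x/R = -120.66869786°.
φ = 2·arctan(exp(y/R)) − 90° = 2·arctan(2.58585) − 90° = 47.71499830°.

lat 47.7150°, lon -120.6687°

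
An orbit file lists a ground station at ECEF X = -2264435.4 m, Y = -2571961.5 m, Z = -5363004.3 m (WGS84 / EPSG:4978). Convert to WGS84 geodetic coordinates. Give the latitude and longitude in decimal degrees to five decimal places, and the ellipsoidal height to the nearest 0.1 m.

lat -57.59730°, lon -131.36170°, h 1382.3 m

λ = atan2(Y, X) = -131.36170093°; p = √(X²+Y²) = 3426755.6 m.
Bowring's method on WGS84 (a = 6378137 m, b = 6356752.314 m) gives φ = -57.59730023°, h = 1382.315 m.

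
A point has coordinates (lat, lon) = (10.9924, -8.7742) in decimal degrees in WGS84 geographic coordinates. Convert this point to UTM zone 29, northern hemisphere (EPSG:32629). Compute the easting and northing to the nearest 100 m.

Zone 29 central meridian λ₀ = 6×29 − 183 = -9°; Δλ = +0.2258°.
Transverse Mercator on WGS84 with k₀ = 0.9996 gives E = 524667.951 m, N = 1215148.367 m.

E 524700 m, N 1215100 m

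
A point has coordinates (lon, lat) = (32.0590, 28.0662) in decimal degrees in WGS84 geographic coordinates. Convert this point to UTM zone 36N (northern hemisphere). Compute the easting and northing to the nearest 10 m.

E 407530 m, N 3104890 m

Zone 36 central meridian λ₀ = 6×36 − 183 = 33°; Δλ = -0.9410°.
Transverse Mercator on WGS84 with k₀ = 0.9996 gives E = 407532.777 m, N = 3104892.993 m.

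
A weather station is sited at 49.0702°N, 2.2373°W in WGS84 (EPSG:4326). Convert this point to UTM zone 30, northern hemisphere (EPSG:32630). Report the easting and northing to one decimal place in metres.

E 555707.1 m, N 5435539.8 m

Zone 30 central meridian λ₀ = 6×30 − 183 = -3°; Δλ = +0.7627°.
Transverse Mercator on WGS84 with k₀ = 0.9996 gives E = 555707.130 m, N = 5435539.764 m.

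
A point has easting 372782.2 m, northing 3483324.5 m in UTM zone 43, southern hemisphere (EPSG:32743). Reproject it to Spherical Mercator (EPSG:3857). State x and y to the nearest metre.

Unproject from UTM 43S (λ₀ = 75°) → φ = -58.77129995°, λ = 72.79999941°.
Web Mercator (R = 6378137 m): x = 8104058.864 m, y = -8131119.363 m.

x 8104059 m, y -8131119 m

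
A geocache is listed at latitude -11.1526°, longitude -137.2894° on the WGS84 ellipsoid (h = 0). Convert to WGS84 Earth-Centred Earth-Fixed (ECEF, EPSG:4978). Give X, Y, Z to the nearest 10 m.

WGS84: a = 6378137 m, e² = 0.006694380; N(φ) = a/√(1−e²sin²φ) = 6378935.860 m.
X = (N+h)·cosφ·cosλ = -4598657.786 m; Y = (N+h)·cosφ·sinλ = -4245094.756 m; Z = (N(1−e²)+h)·sinφ = -1225571.608 m.

X -4598660 m, Y -4245090 m, Z -1225570 m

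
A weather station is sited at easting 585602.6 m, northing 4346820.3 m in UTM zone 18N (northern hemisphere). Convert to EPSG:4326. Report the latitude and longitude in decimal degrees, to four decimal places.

Zone 18N: λ₀ = -75°, k₀ = 0.9996, false easting 500000 m.
Meridian distance M = (N − FN)/k₀ = 4348559.7 m.
Inverse transverse Mercator on WGS84 gives φ = 39.26650045°, λ = -74.00769996°.

lat 39.2665°, lon -74.0077°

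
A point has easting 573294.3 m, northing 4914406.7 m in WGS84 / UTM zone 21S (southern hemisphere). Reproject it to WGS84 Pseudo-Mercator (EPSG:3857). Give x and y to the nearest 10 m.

x -6239990 m, y -5767540 m

Unproject from UTM 21S (λ₀ = -57°) → φ = -45.91999978°, λ = -56.05480037°.
Web Mercator (R = 6378137 m): x = -6239991.834 m, y = -5767538.384 m.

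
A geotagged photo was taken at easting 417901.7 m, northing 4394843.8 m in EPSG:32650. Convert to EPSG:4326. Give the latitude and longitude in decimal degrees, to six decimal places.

lat 39.699500°, lon 116.042400°

Zone 50N: λ₀ = 117°, k₀ = 0.9996, false easting 500000 m.
Meridian distance M = (N − FN)/k₀ = 4396602.4 m.
Inverse transverse Mercator on WGS84 gives φ = 39.69950019°, λ = 116.04240045°.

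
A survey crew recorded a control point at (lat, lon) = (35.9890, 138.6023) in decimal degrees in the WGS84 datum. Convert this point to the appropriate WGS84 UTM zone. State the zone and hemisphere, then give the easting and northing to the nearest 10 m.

Zone 54N: E 283850 m, N 3985390 m

Longitude 138.6023° lies in the 6° band [138°, 144°), giving zone 54; latitude is north of the equator, so 54N.
Zone 54 central meridian λ₀ = 6×54 − 183 = 141°; Δλ = -2.3977°.
Transverse Mercator on WGS84 with k₀ = 0.9996 gives E = 283851.305 m, N = 3985386.953 m.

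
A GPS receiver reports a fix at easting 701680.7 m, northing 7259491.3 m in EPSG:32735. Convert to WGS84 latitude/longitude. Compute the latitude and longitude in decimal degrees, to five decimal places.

lat -24.76600°, lon 28.99460°

Zone 35S: λ₀ = 27°, k₀ = 0.9996, false easting 500000 m, false northing 10000000 m.
Meridian distance M = (N − FN)/k₀ = -2741605.3 m.
Inverse transverse Mercator on WGS84 gives φ = -24.76600040°, λ = 28.99460041°.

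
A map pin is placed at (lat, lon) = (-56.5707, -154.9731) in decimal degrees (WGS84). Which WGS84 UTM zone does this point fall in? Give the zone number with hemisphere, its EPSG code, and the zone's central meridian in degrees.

Zone 5S (EPSG:32705), central meridian -153°

UTM zone = ⌊(λ + 180)/6⌋ + 1; -154.9731° ∈ [-156°, -150°) → zone 5.
Hemisphere: S (φ < 0).
Central meridian λ₀ = 6×5 − 183 = -153°.
EPSG code: 32705.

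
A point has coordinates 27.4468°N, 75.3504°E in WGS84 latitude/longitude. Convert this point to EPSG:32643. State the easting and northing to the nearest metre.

E 534627 m, N 3035973 m

Zone 43 central meridian λ₀ = 6×43 − 183 = 75°; Δλ = +0.3504°.
Transverse Mercator on WGS84 with k₀ = 0.9996 gives E = 534626.674 m, N = 3035972.832 m.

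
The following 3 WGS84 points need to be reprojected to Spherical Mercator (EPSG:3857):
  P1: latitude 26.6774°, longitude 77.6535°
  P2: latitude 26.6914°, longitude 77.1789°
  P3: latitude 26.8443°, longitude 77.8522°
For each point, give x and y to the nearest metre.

P1: x 8644348 m, y 3083225 m; P2: x 8591516 m, y 3084969 m; P3: x 8666467 m, y 3104033 m

Web Mercator: x = R·λ, y = R·ln tan(π/4+φ/2), R = 6378137 m.
P1 (26.6774°, 77.6535°) → (8644348.078, 3083224.634) m.
P2 (26.6914°, 77.1789°) → (8591515.848, 3084968.880) m.
P3 (26.8443°, 77.8522°) → (8666467.261, 3104032.523) m.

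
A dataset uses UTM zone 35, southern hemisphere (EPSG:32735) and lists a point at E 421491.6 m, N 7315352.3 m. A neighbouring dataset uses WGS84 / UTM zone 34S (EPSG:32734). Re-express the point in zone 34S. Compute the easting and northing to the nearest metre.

E 1030957 m, N 7305596 m

UTM 35S → geographic: φ = -24.27280009°, λ = 26.22649974°.
UTM 34S (λ₀ = 21°) forward: E = 1030957.050 m, N = 7305596.407 m.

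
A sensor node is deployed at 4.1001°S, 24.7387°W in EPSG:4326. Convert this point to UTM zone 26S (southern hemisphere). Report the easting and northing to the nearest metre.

Zone 26 central meridian λ₀ = 6×26 − 183 = -27°; Δλ = +2.2613°.
Transverse Mercator on WGS84 with k₀ = 0.9996 gives E = 751051.323 m, N = 9546453.641 m.

E 751051 m, N 9546454 m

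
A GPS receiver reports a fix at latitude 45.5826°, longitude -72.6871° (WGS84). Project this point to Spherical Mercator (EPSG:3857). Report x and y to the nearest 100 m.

Web Mercator is spherical with R = a = 6378137 m.
x = R·λ = 6378137 × -1.268629219 = -8091490.959 m.
y = R·ln tan(π/4 + φ/2) = 6378137 × 0.895827579 = 5713711.029 m.

x -8091500 m, y 5713700 m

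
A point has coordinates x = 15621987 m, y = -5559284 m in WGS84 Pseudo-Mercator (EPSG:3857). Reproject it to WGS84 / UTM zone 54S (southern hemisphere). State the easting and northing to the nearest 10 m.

Web Mercator inverse (R = 6378137 m) → φ = -44.60330061°, λ = 140.33469690°.
UTM 54S forward: E = 447203.356 m, N = 5060901.088 m.

E 447200 m, N 5060900 m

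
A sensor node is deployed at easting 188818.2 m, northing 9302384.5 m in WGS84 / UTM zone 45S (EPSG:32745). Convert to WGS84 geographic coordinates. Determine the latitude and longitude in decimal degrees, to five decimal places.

lat -6.30370°, lon 84.18770°

Zone 45S: λ₀ = 87°, k₀ = 0.9996, false easting 500000 m, false northing 10000000 m.
Meridian distance M = (N − FN)/k₀ = -697894.7 m.
Inverse transverse Mercator on WGS84 gives φ = -6.30370040°, λ = 84.18770041°.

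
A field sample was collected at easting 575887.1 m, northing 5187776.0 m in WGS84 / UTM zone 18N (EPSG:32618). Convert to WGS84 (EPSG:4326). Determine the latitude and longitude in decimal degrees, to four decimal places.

lat 46.8392°, lon -74.0048°

Zone 18N: λ₀ = -75°, k₀ = 0.9996, false easting 500000 m.
Meridian distance M = (N − FN)/k₀ = 5189851.9 m.
Inverse transverse Mercator on WGS84 gives φ = 46.83919992°, λ = -74.00480012°.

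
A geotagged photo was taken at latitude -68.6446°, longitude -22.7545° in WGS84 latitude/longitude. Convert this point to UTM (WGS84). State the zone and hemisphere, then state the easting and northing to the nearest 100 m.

Longitude -22.7545° lies in the 6° band [-24°, -18°), giving zone 27; latitude is south of the equator, so 27S.
Zone 27 central meridian λ₀ = 6×27 − 183 = -21°; Δλ = -1.7545°.
Transverse Mercator on WGS84 with k₀ = 0.9996 gives E = 428706.794 m, N = 2384249.009 m.

Zone 27S: E 428700 m, N 2384200 m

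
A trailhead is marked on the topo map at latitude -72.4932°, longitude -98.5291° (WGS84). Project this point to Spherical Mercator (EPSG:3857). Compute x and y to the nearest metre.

Web Mercator is spherical with R = a = 6378137 m.
x = R·λ = 6378137 × -1.719657204 = -10968209.240 m.
y = R·ln tan(π/4 + φ/2) = 6378137 × -1.870961984 = -11933251.857 m.

x -10968209 m, y -11933252 m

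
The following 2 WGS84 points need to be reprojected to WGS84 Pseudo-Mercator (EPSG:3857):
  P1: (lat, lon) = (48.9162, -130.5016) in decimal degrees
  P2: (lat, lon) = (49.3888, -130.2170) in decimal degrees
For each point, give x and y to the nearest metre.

P1: x -14527372 m, y 6260654 m; P2: x -14495690 m, y 6341092 m

Web Mercator: x = R·λ, y = R·ln tan(π/4+φ/2), R = 6378137 m.
P1 (48.9162°, -130.5016°) → (-14527371.660, 6260654.231) m.
P2 (49.3888°, -130.2170°) → (-14495690.133, 6341091.971) m.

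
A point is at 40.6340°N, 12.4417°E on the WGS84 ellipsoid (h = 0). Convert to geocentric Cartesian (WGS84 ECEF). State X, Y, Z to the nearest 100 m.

WGS84: a = 6378137 m, e² = 0.006694380; N(φ) = a/√(1−e²sin²φ) = 6387210.228 m.
X = (N+h)·cosφ·cosλ = 4733326.067 m; Y = (N+h)·cosφ·sinλ = 1044301.263 m; Z = (N(1−e²)+h)·sinφ = 4131663.498 m.

X 4733300 m, Y 1044300 m, Z 4131700 m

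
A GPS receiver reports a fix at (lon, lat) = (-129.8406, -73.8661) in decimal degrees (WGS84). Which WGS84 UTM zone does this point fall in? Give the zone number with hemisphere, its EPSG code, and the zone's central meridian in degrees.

Zone 9S (EPSG:32709), central meridian -129°

UTM zone = ⌊(λ + 180)/6⌋ + 1; -129.8406° ∈ [-132°, -126°) → zone 9.
Hemisphere: S (φ < 0).
Central meridian λ₀ = 6×9 − 183 = -129°.
EPSG code: 32709.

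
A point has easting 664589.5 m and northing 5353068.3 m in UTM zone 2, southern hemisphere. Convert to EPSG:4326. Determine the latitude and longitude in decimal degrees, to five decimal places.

lat -41.95720°, lon -169.01400°

Zone 2S: λ₀ = -171°, k₀ = 0.9996, false easting 500000 m, false northing 10000000 m.
Meridian distance M = (N − FN)/k₀ = -4648791.2 m.
Inverse transverse Mercator on WGS84 gives φ = -41.95719967°, λ = -169.01400029°.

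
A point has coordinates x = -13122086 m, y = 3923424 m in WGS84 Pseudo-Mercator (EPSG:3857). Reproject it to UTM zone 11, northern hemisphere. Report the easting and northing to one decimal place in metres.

Web Mercator inverse (R = 6378137 m) → φ = 33.21159908°, λ = -117.87770413°.
UTM 11N forward: E = 418203.521 m, N = 3675088.414 m.

E 418203.5 m, N 3675088.4 m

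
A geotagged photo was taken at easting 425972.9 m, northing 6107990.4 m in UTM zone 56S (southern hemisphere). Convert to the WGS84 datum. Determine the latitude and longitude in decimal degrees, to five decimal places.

Zone 56S: λ₀ = 153°, k₀ = 0.9996, false easting 500000 m, false northing 10000000 m.
Meridian distance M = (N − FN)/k₀ = -3893567.0 m.
Inverse transverse Mercator on WGS84 gives φ = -35.16829967°, λ = 152.18710012°.

lat -35.16830°, lon 152.18710°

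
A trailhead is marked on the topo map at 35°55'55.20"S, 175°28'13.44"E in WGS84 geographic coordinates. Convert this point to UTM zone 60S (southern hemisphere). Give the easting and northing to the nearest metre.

Zone 60 central meridian λ₀ = 6×60 − 183 = 177°; Δλ = -1.5296°.
Transverse Mercator on WGS84 with k₀ = 0.9996 gives E = 362017.387 m, N = 6022512.717 m.

E 362017 m, N 6022513 m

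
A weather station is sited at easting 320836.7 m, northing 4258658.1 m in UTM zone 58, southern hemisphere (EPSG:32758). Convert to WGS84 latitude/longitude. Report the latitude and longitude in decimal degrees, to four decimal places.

lat -51.7942°, lon 162.4019°

Zone 58S: λ₀ = 165°, k₀ = 0.9996, false easting 500000 m, false northing 10000000 m.
Meridian distance M = (N − FN)/k₀ = -5743639.4 m.
Inverse transverse Mercator on WGS84 gives φ = -51.79419992°, λ = 162.40190057°.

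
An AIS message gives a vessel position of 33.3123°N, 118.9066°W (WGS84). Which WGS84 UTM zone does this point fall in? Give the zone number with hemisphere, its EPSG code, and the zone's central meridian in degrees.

Zone 11N (EPSG:32611), central meridian -117°

UTM zone = ⌊(λ + 180)/6⌋ + 1; -118.9066° ∈ [-120°, -114°) → zone 11.
Hemisphere: N (φ ≥ 0).
Central meridian λ₀ = 6×11 − 183 = -117°.
EPSG code: 32611.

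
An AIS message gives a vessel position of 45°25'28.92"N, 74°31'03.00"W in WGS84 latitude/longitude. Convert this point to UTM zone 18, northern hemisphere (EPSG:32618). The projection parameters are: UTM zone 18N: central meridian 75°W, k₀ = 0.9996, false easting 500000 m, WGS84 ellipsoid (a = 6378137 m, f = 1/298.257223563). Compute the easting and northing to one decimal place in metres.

Zone 18 central meridian λ₀ = 6×18 − 183 = -75°; Δλ = +0.4825°.
Transverse Mercator on WGS84 with k₀ = 0.9996 gives E = 537746.390 m, N = 5030244.164 m.

E 537746.4 m, N 5030244.2 m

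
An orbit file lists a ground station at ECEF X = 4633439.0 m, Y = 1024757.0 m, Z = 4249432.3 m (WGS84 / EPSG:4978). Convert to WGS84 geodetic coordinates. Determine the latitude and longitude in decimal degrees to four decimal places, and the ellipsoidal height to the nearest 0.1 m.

lat 42.0352°, lon 12.4711°, h 1379.6 m

λ = atan2(Y, X) = 12.47110003°; p = √(X²+Y²) = 4745406.6 m.
Bowring's method on WGS84 (a = 6378137 m, b = 6356752.314 m) gives φ = 42.03519965°, h = 1379.589 m.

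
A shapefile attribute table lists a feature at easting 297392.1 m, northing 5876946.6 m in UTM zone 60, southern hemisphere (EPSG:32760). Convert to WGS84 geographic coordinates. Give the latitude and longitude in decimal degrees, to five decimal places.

Zone 60S: λ₀ = 177°, k₀ = 0.9996, false easting 500000 m, false northing 10000000 m.
Meridian distance M = (N − FN)/k₀ = -4124703.3 m.
Inverse transverse Mercator on WGS84 gives φ = -37.23200019°, λ = 174.71609973°.

lat -37.23200°, lon 174.71610°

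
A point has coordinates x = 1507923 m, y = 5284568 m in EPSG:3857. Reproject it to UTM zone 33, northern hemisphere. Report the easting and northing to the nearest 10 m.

E 381130 m, N 4741820 m

Web Mercator inverse (R = 6378137 m) → φ = 42.81969677°, λ = 13.54590278°.
UTM 33N forward: E = 381131.977 m, N = 4741818.085 m.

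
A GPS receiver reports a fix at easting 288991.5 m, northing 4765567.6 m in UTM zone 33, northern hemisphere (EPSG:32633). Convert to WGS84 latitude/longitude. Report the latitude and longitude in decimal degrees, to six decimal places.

Zone 33N: λ₀ = 15°, k₀ = 0.9996, false easting 500000 m.
Meridian distance M = (N − FN)/k₀ = 4767474.6 m.
Inverse transverse Mercator on WGS84 gives φ = 43.01349960°, λ = 12.41069949°.

lat 43.013500°, lon 12.410699°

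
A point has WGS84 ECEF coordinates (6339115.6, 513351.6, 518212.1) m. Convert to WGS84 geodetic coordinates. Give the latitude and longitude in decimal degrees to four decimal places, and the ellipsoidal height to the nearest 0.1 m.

lat 4.6895°, lon 4.6298°, h 2949.8 m

λ = atan2(Y, X) = 4.62979965°; p = √(X²+Y²) = 6359867.6 m.
Bowring's method on WGS84 (a = 6378137 m, b = 6356752.314 m) gives φ = 4.68950027°, h = 2949.839 m.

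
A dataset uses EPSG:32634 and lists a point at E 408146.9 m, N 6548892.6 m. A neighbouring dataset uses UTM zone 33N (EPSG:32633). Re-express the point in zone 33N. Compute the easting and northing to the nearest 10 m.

UTM 34N → geographic: φ = 59.06949996°, λ = 19.39790087°.
UTM 33N (λ₀ = 15°) forward: E = 752043.349 m, N = 6556094.711 m.

E 752040 m, N 6556090 m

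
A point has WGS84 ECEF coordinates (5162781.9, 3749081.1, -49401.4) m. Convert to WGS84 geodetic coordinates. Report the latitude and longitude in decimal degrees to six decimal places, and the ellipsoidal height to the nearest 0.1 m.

lat -0.446600°, lon 35.986200°, h 2488.6 m

λ = atan2(Y, X) = 35.98620021°; p = √(X²+Y²) = 6380433.1 m.
Bowring's method on WGS84 (a = 6378137 m, b = 6356752.314 m) gives φ = -0.44660019°, h = 2488.595 m.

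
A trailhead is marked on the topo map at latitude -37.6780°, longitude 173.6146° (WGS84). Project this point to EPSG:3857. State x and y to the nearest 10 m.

x 19326690 m, y -4534040 m

Web Mercator is spherical with R = a = 6378137 m.
x = R·λ = 6378137 × 3.030146400 = 19326688.866 m.
y = R·ln tan(π/4 + φ/2) = 6378137 × -0.710871740 = -4534037.347 m.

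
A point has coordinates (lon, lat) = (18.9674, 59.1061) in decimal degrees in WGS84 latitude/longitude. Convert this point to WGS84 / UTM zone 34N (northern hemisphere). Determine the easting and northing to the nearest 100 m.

E 383600 m, N 6553600 m

Zone 34 central meridian λ₀ = 6×34 − 183 = 21°; Δλ = -2.0326°.
Transverse Mercator on WGS84 with k₀ = 0.9996 gives E = 383593.430 m, N = 6553638.535 m.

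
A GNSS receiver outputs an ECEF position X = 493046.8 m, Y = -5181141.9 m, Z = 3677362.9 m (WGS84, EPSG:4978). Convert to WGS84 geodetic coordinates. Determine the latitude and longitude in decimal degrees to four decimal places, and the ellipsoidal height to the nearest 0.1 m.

lat 35.4253°, lon -84.5640°, h 1631.0 m

λ = atan2(Y, X) = -84.56399998°; p = √(X²+Y²) = 5204548.6 m.
Bowring's method on WGS84 (a = 6378137 m, b = 6356752.314 m) gives φ = 35.42529991°, h = 1630.957 m.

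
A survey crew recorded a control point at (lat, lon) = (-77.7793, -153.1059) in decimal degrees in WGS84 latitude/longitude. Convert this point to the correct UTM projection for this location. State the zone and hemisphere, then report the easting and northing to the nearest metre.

Longitude -153.1059° lies in the 6° band [-156°, -150°), giving zone 5; latitude is south of the equator, so 5S.
Zone 5 central meridian λ₀ = 6×5 − 183 = -153°; Δλ = -0.1059°.
Transverse Mercator on WGS84 with k₀ = 0.9996 gives E = 497497.571 m, N = 1366258.195 m.

Zone 5S: E 497498 m, N 1366258 m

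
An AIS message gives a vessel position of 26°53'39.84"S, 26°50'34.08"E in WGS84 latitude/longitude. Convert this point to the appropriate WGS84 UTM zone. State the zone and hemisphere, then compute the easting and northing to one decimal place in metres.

Zone 35S: E 484388.8 m, N 7025251.2 m

Longitude 26.8428° lies in the 6° band [24°, 30°), giving zone 35; latitude is south of the equator, so 35S.
Zone 35 central meridian λ₀ = 6×35 − 183 = 27°; Δλ = -0.1572°.
Transverse Mercator on WGS84 with k₀ = 0.9996 gives E = 484388.819 m, N = 7025251.154 m.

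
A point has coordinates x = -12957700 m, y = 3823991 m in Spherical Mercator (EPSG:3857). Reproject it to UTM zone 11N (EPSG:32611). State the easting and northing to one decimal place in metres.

Web Mercator inverse (R = 6378137 m) → φ = 32.46110361°, λ = -116.40099957°.
UTM 11N forward: E = 556294.248 m, N = 3591705.357 m.

E 556294.2 m, N 3591705.4 m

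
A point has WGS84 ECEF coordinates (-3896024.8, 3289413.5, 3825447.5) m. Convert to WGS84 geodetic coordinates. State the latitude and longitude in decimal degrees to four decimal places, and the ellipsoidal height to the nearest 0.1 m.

lat 37.0636°, lon 139.8256°, h 4014.9 m

λ = atan2(Y, X) = 139.82559955°; p = √(X²+Y²) = 5098946.0 m.
Bowring's method on WGS84 (a = 6378137 m, b = 6356752.314 m) gives φ = 37.06359978°, h = 4014.886 m.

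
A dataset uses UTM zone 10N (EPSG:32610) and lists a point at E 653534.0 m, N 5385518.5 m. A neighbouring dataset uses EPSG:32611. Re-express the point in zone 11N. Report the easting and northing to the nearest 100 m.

E 211200 m, N 5390800 m

UTM 10N → geographic: φ = 48.60390025°, λ = -120.91730032°.
UTM 11N (λ₀ = -117°) forward: E = 211241.746 m, N = 5390835.127 m.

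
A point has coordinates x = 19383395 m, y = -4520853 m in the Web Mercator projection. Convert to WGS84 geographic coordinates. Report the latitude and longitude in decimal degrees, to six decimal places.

R = 6378137 m. λ = x/R = 174.12399987°.
φ = 2·arctan(exp(y/R)) − 90° = 2·arctan(0.49223) − 90° = -37.58420285°.

lat -37.584203°, lon 174.124000°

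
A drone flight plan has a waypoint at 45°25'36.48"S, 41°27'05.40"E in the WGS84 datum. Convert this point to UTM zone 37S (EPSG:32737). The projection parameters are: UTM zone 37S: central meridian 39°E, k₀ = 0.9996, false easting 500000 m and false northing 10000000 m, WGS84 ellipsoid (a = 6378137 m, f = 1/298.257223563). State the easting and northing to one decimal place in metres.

E 691775.1 m, N 4966712.3 m

Zone 37 central meridian λ₀ = 6×37 − 183 = 39°; Δλ = +2.4515°.
Transverse Mercator on WGS84 with k₀ = 0.9996 gives E = 691775.080 m, N = 4966712.272 m.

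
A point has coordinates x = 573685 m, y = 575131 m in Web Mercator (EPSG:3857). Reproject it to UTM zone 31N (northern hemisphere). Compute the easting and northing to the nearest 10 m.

E 738720 m, N 570700 m

Web Mercator inverse (R = 6378137 m) → φ = 5.15950239°, λ = 5.15350004°.
UTM 31N forward: E = 738721.841 m, N = 570699.079 m.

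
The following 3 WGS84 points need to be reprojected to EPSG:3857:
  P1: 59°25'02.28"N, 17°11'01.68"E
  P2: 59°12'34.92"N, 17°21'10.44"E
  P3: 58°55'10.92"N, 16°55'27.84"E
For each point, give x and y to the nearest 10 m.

P1: x 1912890 m, y 8271130 m; P2: x 1931720 m, y 8225850 m; P3: x 1884020 m, y 8163050 m

Web Mercator: x = R·λ, y = R·ln tan(π/4+φ/2), R = 6378137 m.
P1 (59.4173°, 17.1838°) → (1912891.866, 8271133.337) m.
P2 (59.2097°, 17.3529°) → (1931715.992, 8225849.807) m.
P3 (58.9197°, 16.9244°) → (1884015.590, 8163051.179) m.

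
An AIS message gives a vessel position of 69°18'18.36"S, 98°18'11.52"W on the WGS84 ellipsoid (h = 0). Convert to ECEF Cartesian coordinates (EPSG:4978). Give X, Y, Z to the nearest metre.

X -326458 m, Y -2236915 m, Z -5944085 m

WGS84: a = 6378137 m, e² = 0.006694380; N(φ) = a/√(1−e²sin²φ) = 6396902.164 m.
X = (N+h)·cosφ·cosλ = -326458.199 m; Y = (N+h)·cosφ·sinλ = -2236914.993 m; Z = (N(1−e²)+h)·sinφ = -5944085.048 m.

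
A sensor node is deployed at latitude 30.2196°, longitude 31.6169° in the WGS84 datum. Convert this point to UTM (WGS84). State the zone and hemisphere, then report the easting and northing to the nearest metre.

Longitude 31.6169° lies in the 6° band [30°, 36°), giving zone 36; latitude is north of the equator, so 36N.
Zone 36 central meridian λ₀ = 6×36 − 183 = 33°; Δλ = -1.3831°.
Transverse Mercator on WGS84 with k₀ = 0.9996 gives E = 366891.460 m, N = 3343927.943 m.

Zone 36N: E 366891 m, N 3343928 m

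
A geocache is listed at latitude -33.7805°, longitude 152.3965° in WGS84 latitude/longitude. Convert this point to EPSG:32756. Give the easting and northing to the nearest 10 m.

E 444120 m, N 6262020 m

Zone 56 central meridian λ₀ = 6×56 − 183 = 153°; Δλ = -0.6035°.
Transverse Mercator on WGS84 with k₀ = 0.9996 gives E = 444124.746 m, N = 6262017.692 m.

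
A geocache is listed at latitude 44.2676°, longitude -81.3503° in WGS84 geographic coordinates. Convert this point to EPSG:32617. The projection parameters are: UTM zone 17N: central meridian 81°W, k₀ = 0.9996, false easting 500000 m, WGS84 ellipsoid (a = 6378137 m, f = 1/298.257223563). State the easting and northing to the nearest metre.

Zone 17 central meridian λ₀ = 6×17 − 183 = -81°; Δλ = -0.3503°.
Transverse Mercator on WGS84 with k₀ = 0.9996 gives E = 472041.542 m, N = 4901654.940 m.

E 472042 m, N 4901655 m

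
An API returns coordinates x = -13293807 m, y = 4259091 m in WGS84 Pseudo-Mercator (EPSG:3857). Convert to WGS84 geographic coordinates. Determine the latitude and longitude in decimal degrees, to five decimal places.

lat 35.69760°, lon -119.42030°

R = 6378137 m. λ = x/R = -119.42030012°.
φ = 2·arctan(exp(y/R)) − 90° = 2·arctan(1.94987) − 90° = 35.69760014°.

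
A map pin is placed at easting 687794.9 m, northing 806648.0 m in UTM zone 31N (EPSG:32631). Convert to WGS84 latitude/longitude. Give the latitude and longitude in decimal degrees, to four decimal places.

Zone 31N: λ₀ = 3°, k₀ = 0.9996, false easting 500000 m.
Meridian distance M = (N − FN)/k₀ = 806970.8 m.
Inverse transverse Mercator on WGS84 gives φ = 7.29439992°, λ = 4.70109996°.

lat 7.2944°, lon 4.7011°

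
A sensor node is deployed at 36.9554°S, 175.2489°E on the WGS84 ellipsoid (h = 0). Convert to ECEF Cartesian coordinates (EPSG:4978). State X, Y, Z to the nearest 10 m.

X -5085440 m, Y 422670 m, Z -3813440 m

WGS84: a = 6378137 m, e² = 0.006694380; N(φ) = a/√(1−e²sin²φ) = 6385867.209 m.
X = (N+h)·cosφ·cosλ = -5085436.060 m; Y = (N+h)·cosφ·sinλ = 422665.458 m; Z = (N(1−e²)+h)·sinφ = -3813439.088 m.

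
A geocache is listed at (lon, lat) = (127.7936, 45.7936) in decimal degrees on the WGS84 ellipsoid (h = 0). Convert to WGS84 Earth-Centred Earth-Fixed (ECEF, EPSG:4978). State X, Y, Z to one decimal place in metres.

X -2729981.4 m, Y 3520282.7 m, Z 4549281.5 m

WGS84: a = 6378137 m, e² = 0.006694380; N(φ) = a/√(1−e²sin²φ) = 6389135.465 m.
X = (N+h)·cosφ·cosλ = -2729981.399 m; Y = (N+h)·cosφ·sinλ = 3520282.690 m; Z = (N(1−e²)+h)·sinφ = 4549281.544 m.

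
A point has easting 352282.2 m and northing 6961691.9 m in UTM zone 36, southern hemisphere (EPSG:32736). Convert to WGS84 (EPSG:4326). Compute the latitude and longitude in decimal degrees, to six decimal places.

lat -27.460300°, lon 31.505100°

Zone 36S: λ₀ = 33°, k₀ = 0.9996, false easting 500000 m, false northing 10000000 m.
Meridian distance M = (N − FN)/k₀ = -3039523.9 m.
Inverse transverse Mercator on WGS84 gives φ = -27.46029971°, λ = 31.50510024°.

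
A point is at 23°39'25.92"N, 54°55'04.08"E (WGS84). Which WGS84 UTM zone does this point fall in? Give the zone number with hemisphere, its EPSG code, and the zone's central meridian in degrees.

Zone 40N (EPSG:32640), central meridian 57°

UTM zone = ⌊(λ + 180)/6⌋ + 1; 54.9178° ∈ [54°, 60°) → zone 40.
Hemisphere: N (φ ≥ 0).
Central meridian λ₀ = 6×40 − 183 = 57°.
EPSG code: 32640.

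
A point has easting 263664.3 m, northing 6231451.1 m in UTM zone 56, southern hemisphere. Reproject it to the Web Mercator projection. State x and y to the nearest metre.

Unproject from UTM 56S (λ₀ = 153°) → φ = -34.03099963°, λ = 150.44019982°.
Web Mercator (R = 6378137 m): x = 16746926.439 m, y = -4032965.279 m.

x 16746926 m, y -4032965 m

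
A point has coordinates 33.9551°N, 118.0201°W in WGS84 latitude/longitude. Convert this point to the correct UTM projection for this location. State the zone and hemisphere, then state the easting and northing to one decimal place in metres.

Zone 11N: E 405744.6 m, N 3757646.3 m

Longitude -118.0201° lies in the 6° band [-120°, -114°), giving zone 11; latitude is north of the equator, so 11N.
Zone 11 central meridian λ₀ = 6×11 − 183 = -117°; Δλ = -1.0201°.
Transverse Mercator on WGS84 with k₀ = 0.9996 gives E = 405744.552 m, N = 3757646.258 m.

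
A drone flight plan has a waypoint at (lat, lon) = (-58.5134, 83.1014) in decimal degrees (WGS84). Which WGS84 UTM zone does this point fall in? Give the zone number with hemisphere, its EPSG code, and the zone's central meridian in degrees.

Zone 44S (EPSG:32744), central meridian 81°

UTM zone = ⌊(λ + 180)/6⌋ + 1; 83.1014° ∈ [78°, 84°) → zone 44.
Hemisphere: S (φ < 0).
Central meridian λ₀ = 6×44 − 183 = 81°.
EPSG code: 32744.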